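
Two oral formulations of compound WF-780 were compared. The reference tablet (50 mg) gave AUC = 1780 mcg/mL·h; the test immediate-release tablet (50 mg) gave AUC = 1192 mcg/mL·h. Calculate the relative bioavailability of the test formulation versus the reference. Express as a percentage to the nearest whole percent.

F_rel = (AUC_test/D_test) / (AUC_ref/D_ref)
      = (1192/50) / (1780/50)
      = 23.84 / 35.6 = 0.6697 = 66.97%

F_rel = 67%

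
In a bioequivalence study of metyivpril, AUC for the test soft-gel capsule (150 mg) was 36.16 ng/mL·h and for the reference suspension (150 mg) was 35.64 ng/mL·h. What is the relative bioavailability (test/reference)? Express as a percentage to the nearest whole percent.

F_rel = (AUC_test/D_test) / (AUC_ref/D_ref)
      = (36.16/150) / (35.64/150)
      = 0.241067 / 0.2376 = 1.0146 = 101.46%

F_rel = 101%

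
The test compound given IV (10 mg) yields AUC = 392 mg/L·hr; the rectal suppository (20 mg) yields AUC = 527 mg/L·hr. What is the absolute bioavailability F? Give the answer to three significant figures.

F = 0.672

F = (AUC_ev / D_ev) / (AUC_iv / D_iv)
  = (527/20) / (392/10)
  = 26.35 / 39.2 = 0.6722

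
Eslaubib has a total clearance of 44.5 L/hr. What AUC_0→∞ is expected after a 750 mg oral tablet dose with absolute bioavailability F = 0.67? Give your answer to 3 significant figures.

AUC = 11.3 mg/L·hr

AUC_0→∞ = F × Dose / CL
        = 0.67 × 750 / 44.5 = 11.2921 mg/L·hr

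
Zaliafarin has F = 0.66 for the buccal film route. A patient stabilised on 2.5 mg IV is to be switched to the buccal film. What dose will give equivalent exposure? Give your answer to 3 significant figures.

For equal systemic exposure: F × D_ev = D_iv
D_ev = D_iv / F = 2.5 / 0.66 = 3.78788 mg

D_buccal = 3.79 mg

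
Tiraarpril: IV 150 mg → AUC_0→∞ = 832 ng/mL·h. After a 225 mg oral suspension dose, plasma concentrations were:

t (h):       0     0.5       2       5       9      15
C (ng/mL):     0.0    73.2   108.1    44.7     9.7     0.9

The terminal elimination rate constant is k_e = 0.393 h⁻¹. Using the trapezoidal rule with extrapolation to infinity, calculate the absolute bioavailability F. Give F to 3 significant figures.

Trapezoidal AUC_0→15 (oral suspension):
  [0→0.5]: (0.0+73.2)/2 × 0.5 = 18.3
  [0.5→2]: (73.2+108.1)/2 × 1.5 = 135.975
  [2→5]: (108.1+44.7)/2 × 3 = 229.2
  [5→9]: (44.7+9.7)/2 × 4 = 108.8
  [9→15]: (9.7+0.9)/2 × 6 = 31.8
  Sum = 524.075 ng/mL·h
Tail: C_last/k_e = 0.9/0.393 = 2.290
AUC_0→∞ (oral suspension) = 524.075 + 2.290 = 526.365 ng/mL·h
F = (AUC_ev/D_ev)/(AUC_iv/D_iv) = (526.365/225)/(832/150) = 2.3394/5.54667 = 0.4218

F = 0.422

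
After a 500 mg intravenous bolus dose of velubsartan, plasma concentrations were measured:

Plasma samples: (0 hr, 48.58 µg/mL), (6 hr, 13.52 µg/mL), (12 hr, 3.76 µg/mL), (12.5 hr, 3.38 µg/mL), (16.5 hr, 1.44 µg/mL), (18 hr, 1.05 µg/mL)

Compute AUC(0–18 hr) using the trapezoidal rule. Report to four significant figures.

Trapezoidal AUC_0→18:
  [0→6]: (48.58+13.52)/2 × 6 = 186.3
  [6→12]: (13.52+3.76)/2 × 6 = 51.84
  [12→12.5]: (3.76+3.38)/2 × 0.5 = 1.785
  [12.5→16.5]: (3.38+1.44)/2 × 4 = 9.64
  [16.5→18]: (1.44+1.05)/2 × 1.5 = 1.8675
  Sum = 251.4325 µg/mL·hr

AUC = 251.4 µg/mL·hr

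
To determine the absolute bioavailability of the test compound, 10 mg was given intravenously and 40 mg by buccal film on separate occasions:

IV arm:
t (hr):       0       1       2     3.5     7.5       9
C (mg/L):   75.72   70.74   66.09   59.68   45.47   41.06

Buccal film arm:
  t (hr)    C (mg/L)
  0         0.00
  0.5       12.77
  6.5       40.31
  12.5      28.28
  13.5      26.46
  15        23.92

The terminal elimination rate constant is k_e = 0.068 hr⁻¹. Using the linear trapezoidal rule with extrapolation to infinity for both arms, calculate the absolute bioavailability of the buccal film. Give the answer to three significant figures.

F = 0.176

Trapezoidal AUC_0→9 (IV):
  [0→1]: (75.72+70.74)/2 × 1 = 73.23
  [1→2]: (70.74+66.09)/2 × 1 = 68.415
  [2→3.5]: (66.09+59.68)/2 × 1.5 = 94.3275
  [3.5→7.5]: (59.68+45.47)/2 × 4 = 210.3
  [7.5→9]: (45.47+41.06)/2 × 1.5 = 64.8975
  Sum = 511.17 mg/L·hr
IV tail: 41.06/0.068 = 603.824; AUC_iv,0→∞ = 511.17 + 603.824 = 1114.994 mg/L·hr
Trapezoidal AUC_0→15 (buccal film):
  [0→0.5]: (0.00+12.77)/2 × 0.5 = 3.1925
  [0.5→6.5]: (12.77+40.31)/2 × 6 = 159.24
  [6.5→12.5]: (40.31+28.28)/2 × 6 = 205.77
  [12.5→13.5]: (28.28+26.46)/2 × 1 = 27.37
  [13.5→15]: (26.46+23.92)/2 × 1.5 = 37.785
  Sum = 433.3575 mg/L·hr
buccal film tail: 23.92/0.068 = 351.765; AUC_ev,0→∞ = 433.3575 + 351.765 = 785.1225 mg/L·hr
F = (AUC_ev/D_ev)/(AUC_iv/D_iv) = (785.1225/40)/(1114.994/10) = 19.6281/111.4994 = 0.1760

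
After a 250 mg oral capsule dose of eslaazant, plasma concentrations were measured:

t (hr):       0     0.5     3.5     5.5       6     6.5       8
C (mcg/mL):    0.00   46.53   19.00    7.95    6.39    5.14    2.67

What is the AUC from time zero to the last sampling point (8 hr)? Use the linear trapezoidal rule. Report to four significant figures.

Trapezoidal AUC_0→8:
  [0→0.5]: (0.00+46.53)/2 × 0.5 = 11.6325
  [0.5→3.5]: (46.53+19.00)/2 × 3 = 98.295
  [3.5→5.5]: (19.00+7.95)/2 × 2 = 26.95
  [5.5→6]: (7.95+6.39)/2 × 0.5 = 3.585
  [6→6.5]: (6.39+5.14)/2 × 0.5 = 2.8825
  [6.5→8]: (5.14+2.67)/2 × 1.5 = 5.8575
  Sum = 149.2025 mcg/mL·hr

AUC = 149.2 mcg/mL·hr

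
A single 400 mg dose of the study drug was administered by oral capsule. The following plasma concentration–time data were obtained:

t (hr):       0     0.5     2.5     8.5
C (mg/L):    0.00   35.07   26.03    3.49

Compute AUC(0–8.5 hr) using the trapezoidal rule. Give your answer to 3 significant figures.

Trapezoidal AUC_0→8.5:
  [0→0.5]: (0.00+35.07)/2 × 0.5 = 8.7675
  [0.5→2.5]: (35.07+26.03)/2 × 2 = 61.1
  [2.5→8.5]: (26.03+3.49)/2 × 6 = 88.56
  Sum = 158.4275 mg/L·hr

AUC = 158 mg/L·hr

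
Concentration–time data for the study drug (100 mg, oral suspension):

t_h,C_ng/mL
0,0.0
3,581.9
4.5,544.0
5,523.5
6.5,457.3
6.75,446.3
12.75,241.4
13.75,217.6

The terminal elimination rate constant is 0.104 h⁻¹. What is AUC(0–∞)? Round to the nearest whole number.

AUC = 7218 ng/mL·h

Trapezoidal AUC_0→13.75:
  [0→3]: (0.0+581.9)/2 × 3 = 872.85
  [3→4.5]: (581.9+544.0)/2 × 1.5 = 844.425
  [4.5→5]: (544.0+523.5)/2 × 0.5 = 266.875
  [5→6.5]: (523.5+457.3)/2 × 1.5 = 735.6
  [6.5→6.75]: (457.3+446.3)/2 × 0.25 = 112.95
  [6.75→12.75]: (446.3+241.4)/2 × 6 = 2063.1
  [12.75→13.75]: (241.4+217.6)/2 × 1 = 229.5
  Sum = 5125.3 ng/mL·h
Extrapolated tail: C_last / k_e = 217.6 / 0.104 = 2092.308
AUC_0→∞ = 5125.3 + 2092.308 = 7217.608 ng/mL·h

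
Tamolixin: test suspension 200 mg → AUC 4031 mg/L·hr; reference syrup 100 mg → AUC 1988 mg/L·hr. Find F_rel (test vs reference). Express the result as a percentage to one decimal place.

F_rel = (AUC_test/D_test) / (AUC_ref/D_ref)
      = (4031/200) / (1988/100)
      = 20.155 / 19.88 = 1.0138 = 101.38%

F_rel = 101.4%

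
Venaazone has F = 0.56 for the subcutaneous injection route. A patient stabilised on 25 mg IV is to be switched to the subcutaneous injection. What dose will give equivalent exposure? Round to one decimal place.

D_subcutaneous = 44.6 mg

For equal systemic exposure: F × D_ev = D_iv
D_ev = D_iv / F = 25 / 0.56 = 44.6429 mg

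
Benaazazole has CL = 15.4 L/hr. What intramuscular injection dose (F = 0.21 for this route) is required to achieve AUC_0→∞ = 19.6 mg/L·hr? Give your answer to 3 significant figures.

Dose = 1440 mg

Dose = CL × AUC_0→∞ / F
     = 15.4 × 19.6 / 0.21 = 1437.33 mg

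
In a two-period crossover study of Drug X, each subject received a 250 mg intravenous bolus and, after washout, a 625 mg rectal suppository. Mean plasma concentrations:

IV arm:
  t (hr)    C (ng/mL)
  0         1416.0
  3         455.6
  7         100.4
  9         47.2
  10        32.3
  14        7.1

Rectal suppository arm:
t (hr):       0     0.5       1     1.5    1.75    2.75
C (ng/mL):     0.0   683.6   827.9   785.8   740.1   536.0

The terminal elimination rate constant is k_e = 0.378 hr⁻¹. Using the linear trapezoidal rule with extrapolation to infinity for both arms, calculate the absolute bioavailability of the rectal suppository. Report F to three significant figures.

Trapezoidal AUC_0→14 (IV):
  [0→3]: (1416.0+455.6)/2 × 3 = 2807.4
  [3→7]: (455.6+100.4)/2 × 4 = 1112.0
  [7→9]: (100.4+47.2)/2 × 2 = 147.6
  [9→10]: (47.2+32.3)/2 × 1 = 39.75
  [10→14]: (32.3+7.1)/2 × 4 = 78.8
  Sum = 4185.55 ng/mL·hr
IV tail: 7.1/0.378 = 18.783; AUC_iv,0→∞ = 4185.55 + 18.783 = 4204.333 ng/mL·hr
Trapezoidal AUC_0→2.75 (rectal suppository):
  [0→0.5]: (0.0+683.6)/2 × 0.5 = 170.9
  [0.5→1]: (683.6+827.9)/2 × 0.5 = 377.875
  [1→1.5]: (827.9+785.8)/2 × 0.5 = 403.425
  [1.5→1.75]: (785.8+740.1)/2 × 0.25 = 190.7375
  [1.75→2.75]: (740.1+536.0)/2 × 1 = 638.05
  Sum = 1780.9875 ng/mL·hr
rectal suppository tail: 536.0/0.378 = 1417.989; AUC_ev,0→∞ = 1780.9875 + 1417.989 = 3198.9765 ng/mL·hr
F = (AUC_ev/D_ev)/(AUC_iv/D_iv) = (3198.9765/625)/(4204.333/250) = 5.1183624/16.817332 = 0.3044

F = 0.304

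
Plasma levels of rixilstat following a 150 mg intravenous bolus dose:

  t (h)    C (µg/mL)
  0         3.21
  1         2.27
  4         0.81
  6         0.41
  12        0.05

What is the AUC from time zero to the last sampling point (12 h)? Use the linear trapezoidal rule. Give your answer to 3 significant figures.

AUC = 9.96 µg/mL·h

Trapezoidal AUC_0→12:
  [0→1]: (3.21+2.27)/2 × 1 = 2.74
  [1→4]: (2.27+0.81)/2 × 3 = 4.62
  [4→6]: (0.81+0.41)/2 × 2 = 1.22
  [6→12]: (0.41+0.05)/2 × 6 = 1.38
  Sum = 9.96 µg/mL·h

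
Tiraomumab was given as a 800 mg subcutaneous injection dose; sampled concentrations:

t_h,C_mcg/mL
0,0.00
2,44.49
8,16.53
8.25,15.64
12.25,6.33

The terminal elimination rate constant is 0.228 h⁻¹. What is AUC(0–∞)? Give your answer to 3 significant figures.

Trapezoidal AUC_0→12.25:
  [0→2]: (0.00+44.49)/2 × 2 = 44.49
  [2→8]: (44.49+16.53)/2 × 6 = 183.06
  [8→8.25]: (16.53+15.64)/2 × 0.25 = 4.02125
  [8.25→12.25]: (15.64+6.33)/2 × 4 = 43.94
  Sum = 275.51125 mcg/mL·h
Extrapolated tail: C_last / k_e = 6.33 / 0.228 = 27.763
AUC_0→∞ = 275.51125 + 27.763 = 303.27425 mcg/mL·h

AUC = 303 mcg/mL·h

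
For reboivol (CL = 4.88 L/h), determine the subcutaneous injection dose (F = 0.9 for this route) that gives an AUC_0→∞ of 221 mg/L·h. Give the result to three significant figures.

Dose = CL × AUC_0→∞ / F
     = 4.88 × 221 / 0.9 = 1198.31 mg

Dose = 1200 mg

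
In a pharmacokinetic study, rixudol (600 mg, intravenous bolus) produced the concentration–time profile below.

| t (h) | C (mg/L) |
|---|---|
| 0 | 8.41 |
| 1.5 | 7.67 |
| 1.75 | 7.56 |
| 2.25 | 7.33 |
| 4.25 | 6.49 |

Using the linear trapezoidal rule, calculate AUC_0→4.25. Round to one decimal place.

Trapezoidal AUC_0→4.25:
  [0→1.5]: (8.41+7.67)/2 × 1.5 = 12.06
  [1.5→1.75]: (7.67+7.56)/2 × 0.25 = 1.90375
  [1.75→2.25]: (7.56+7.33)/2 × 0.5 = 3.7225
  [2.25→4.25]: (7.33+6.49)/2 × 2 = 13.82
  Sum = 31.50625 mg/L·h

AUC = 31.5 mg/L·h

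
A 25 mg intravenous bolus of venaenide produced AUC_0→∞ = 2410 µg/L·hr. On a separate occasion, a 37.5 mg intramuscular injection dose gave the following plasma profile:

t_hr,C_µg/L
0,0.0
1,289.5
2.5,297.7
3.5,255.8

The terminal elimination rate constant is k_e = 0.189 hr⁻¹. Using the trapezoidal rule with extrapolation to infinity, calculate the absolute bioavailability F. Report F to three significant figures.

F = 0.613

Trapezoidal AUC_0→3.5 (intramuscular injection):
  [0→1]: (0.0+289.5)/2 × 1 = 144.75
  [1→2.5]: (289.5+297.7)/2 × 1.5 = 440.4
  [2.5→3.5]: (297.7+255.8)/2 × 1 = 276.75
  Sum = 861.9 µg/L·hr
Tail: C_last/k_e = 255.8/0.189 = 1353.439
AUC_0→∞ (intramuscular injection) = 861.9 + 1353.439 = 2215.339 µg/L·hr
F = (AUC_ev/D_ev)/(AUC_iv/D_iv) = (2215.339/37.5)/(2410/25) = 59.0757/96.4 = 0.6128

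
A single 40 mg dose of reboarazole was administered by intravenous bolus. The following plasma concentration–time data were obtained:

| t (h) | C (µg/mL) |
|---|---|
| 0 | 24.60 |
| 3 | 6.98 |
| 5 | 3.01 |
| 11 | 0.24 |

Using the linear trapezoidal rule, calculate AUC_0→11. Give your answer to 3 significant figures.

AUC = 67.1 µg/mL·h

Trapezoidal AUC_0→11:
  [0→3]: (24.60+6.98)/2 × 3 = 47.37
  [3→5]: (6.98+3.01)/2 × 2 = 9.99
  [5→11]: (3.01+0.24)/2 × 6 = 9.75
  Sum = 67.11 µg/mL·h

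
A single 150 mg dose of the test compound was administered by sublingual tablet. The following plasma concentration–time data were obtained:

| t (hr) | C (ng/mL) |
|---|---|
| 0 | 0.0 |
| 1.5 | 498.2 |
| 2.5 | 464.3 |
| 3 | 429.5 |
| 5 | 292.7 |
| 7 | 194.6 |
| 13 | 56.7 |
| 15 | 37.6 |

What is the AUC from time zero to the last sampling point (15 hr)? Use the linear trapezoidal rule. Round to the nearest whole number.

Trapezoidal AUC_0→15:
  [0→1.5]: (0.0+498.2)/2 × 1.5 = 373.65
  [1.5→2.5]: (498.2+464.3)/2 × 1 = 481.25
  [2.5→3]: (464.3+429.5)/2 × 0.5 = 223.45
  [3→5]: (429.5+292.7)/2 × 2 = 722.2
  [5→7]: (292.7+194.6)/2 × 2 = 487.3
  [7→13]: (194.6+56.7)/2 × 6 = 753.9
  [13→15]: (56.7+37.6)/2 × 2 = 94.3
  Sum = 3136.05 ng/mL·hr

AUC = 3136 ng/mL·hr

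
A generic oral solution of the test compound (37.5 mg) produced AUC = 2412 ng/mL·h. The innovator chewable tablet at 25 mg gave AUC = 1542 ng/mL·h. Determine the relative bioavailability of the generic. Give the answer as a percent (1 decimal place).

F_rel = (AUC_test/D_test) / (AUC_ref/D_ref)
      = (2412/37.5) / (1542/25)
      = 64.32 / 61.68 = 1.0428 = 104.28%

F_rel = 104.3%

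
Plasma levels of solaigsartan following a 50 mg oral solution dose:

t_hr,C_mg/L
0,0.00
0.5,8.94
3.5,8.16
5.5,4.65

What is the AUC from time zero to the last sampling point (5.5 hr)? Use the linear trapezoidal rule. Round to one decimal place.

AUC = 40.7 mg/L·hr

Trapezoidal AUC_0→5.5:
  [0→0.5]: (0.00+8.94)/2 × 0.5 = 2.235
  [0.5→3.5]: (8.94+8.16)/2 × 3 = 25.65
  [3.5→5.5]: (8.16+4.65)/2 × 2 = 12.81
  Sum = 40.695 mg/L·hr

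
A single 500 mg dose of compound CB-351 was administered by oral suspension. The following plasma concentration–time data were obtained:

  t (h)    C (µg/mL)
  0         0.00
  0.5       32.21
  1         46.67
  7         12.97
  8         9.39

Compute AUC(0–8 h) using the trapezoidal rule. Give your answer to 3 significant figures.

AUC = 218 µg/mL·h

Trapezoidal AUC_0→8:
  [0→0.5]: (0.00+32.21)/2 × 0.5 = 8.0525
  [0.5→1]: (32.21+46.67)/2 × 0.5 = 19.72
  [1→7]: (46.67+12.97)/2 × 6 = 178.92
  [7→8]: (12.97+9.39)/2 × 1 = 11.18
  Sum = 217.8725 µg/mL·h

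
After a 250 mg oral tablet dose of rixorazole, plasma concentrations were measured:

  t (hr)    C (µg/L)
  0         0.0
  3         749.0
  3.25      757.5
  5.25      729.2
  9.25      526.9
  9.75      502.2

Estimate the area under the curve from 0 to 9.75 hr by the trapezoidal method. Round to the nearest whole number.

AUC = 5568 µg/L·hr

Trapezoidal AUC_0→9.75:
  [0→3]: (0.0+749.0)/2 × 3 = 1123.5
  [3→3.25]: (749.0+757.5)/2 × 0.25 = 188.3125
  [3.25→5.25]: (757.5+729.2)/2 × 2 = 1486.7
  [5.25→9.25]: (729.2+526.9)/2 × 4 = 2512.2
  [9.25→9.75]: (526.9+502.2)/2 × 0.5 = 257.275
  Sum = 5567.9875 µg/L·hr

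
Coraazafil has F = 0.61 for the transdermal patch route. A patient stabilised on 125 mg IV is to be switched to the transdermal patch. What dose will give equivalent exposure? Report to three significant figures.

D_transdermal = 205 mg

For equal systemic exposure: F × D_ev = D_iv
D_ev = D_iv / F = 125 / 0.61 = 204.918 mg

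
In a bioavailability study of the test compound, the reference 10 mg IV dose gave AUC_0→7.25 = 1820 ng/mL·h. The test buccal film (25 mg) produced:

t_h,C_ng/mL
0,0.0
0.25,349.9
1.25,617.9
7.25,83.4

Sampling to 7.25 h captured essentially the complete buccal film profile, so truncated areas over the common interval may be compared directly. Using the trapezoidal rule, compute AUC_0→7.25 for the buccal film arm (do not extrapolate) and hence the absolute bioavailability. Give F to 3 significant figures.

Trapezoidal AUC_0→7.25 (buccal film):
  [0→0.25]: (0.0+349.9)/2 × 0.25 = 43.7375
  [0.25→1.25]: (349.9+617.9)/2 × 1 = 483.9
  [1.25→7.25]: (617.9+83.4)/2 × 6 = 2103.9
  Sum = 2631.5375 ng/mL·h
F = (AUC_ev/D_ev)/(AUC_iv/D_iv) = (2631.5375/25)/(1820/10) = 105.2615/182 = 0.5784

F = 0.578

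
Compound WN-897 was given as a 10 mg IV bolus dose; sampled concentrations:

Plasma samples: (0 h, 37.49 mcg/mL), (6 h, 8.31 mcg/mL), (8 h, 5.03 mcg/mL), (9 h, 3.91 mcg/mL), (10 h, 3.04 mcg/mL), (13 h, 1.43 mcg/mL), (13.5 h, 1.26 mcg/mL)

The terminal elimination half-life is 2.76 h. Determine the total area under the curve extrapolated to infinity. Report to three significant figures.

Trapezoidal AUC_0→13.5:
  [0→6]: (37.49+8.31)/2 × 6 = 137.4
  [6→8]: (8.31+5.03)/2 × 2 = 13.34
  [8→9]: (5.03+3.91)/2 × 1 = 4.47
  [9→10]: (3.91+3.04)/2 × 1 = 3.475
  [10→13]: (3.04+1.43)/2 × 3 = 6.705
  [13→13.5]: (1.43+1.26)/2 × 0.5 = 0.6725
  Sum = 166.0625 mcg/mL·h
k_e = ln2 / t½ = 0.693147 / 2.76 = 0.2511 h^-1
Extrapolated tail: C_last / k_e = 1.26 / 0.2511 = 5.018
AUC_0→∞ = 166.0625 + 5.018 = 171.0805 mcg/mL·h

AUC = 171 mcg/mL·h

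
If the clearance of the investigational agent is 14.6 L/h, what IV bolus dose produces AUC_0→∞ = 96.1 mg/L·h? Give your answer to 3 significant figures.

Dose_iv = CL × AUC_0→∞
     = 14.6 × 96.1 = 1403.06 mg

Dose = 1400 mg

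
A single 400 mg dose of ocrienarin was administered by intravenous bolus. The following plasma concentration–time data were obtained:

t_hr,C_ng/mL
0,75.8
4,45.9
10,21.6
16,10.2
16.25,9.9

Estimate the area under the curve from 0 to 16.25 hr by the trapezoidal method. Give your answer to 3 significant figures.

Trapezoidal AUC_0→16.25:
  [0→4]: (75.8+45.9)/2 × 4 = 243.4
  [4→10]: (45.9+21.6)/2 × 6 = 202.5
  [10→16]: (21.6+10.2)/2 × 6 = 95.4
  [16→16.25]: (10.2+9.9)/2 × 0.25 = 2.5125
  Sum = 543.8125 ng/mL·hr

AUC = 544 ng/mL·hr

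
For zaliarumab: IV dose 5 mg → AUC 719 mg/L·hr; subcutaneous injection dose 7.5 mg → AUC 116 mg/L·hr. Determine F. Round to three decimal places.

F = (AUC_ev / D_ev) / (AUC_iv / D_iv)
  = (116/7.5) / (719/5)
  = 15.4667 / 143.8 = 0.1076

F = 0.108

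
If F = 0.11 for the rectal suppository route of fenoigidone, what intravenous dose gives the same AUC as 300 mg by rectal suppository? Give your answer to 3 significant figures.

D_iv = 33.0 mg

Systemic exposure from an extravascular dose = F × D_ev, so the equivalent IV dose is F × D_ev.
D_iv = F × D_ev = 0.11 × 300 = 33 mg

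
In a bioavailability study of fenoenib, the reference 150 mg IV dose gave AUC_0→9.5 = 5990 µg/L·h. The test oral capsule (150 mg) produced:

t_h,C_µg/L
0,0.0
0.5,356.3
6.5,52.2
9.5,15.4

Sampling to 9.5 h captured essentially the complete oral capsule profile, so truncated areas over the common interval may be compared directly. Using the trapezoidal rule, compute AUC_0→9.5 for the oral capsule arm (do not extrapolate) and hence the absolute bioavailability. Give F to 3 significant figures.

Trapezoidal AUC_0→9.5 (oral capsule):
  [0→0.5]: (0.0+356.3)/2 × 0.5 = 89.075
  [0.5→6.5]: (356.3+52.2)/2 × 6 = 1225.5
  [6.5→9.5]: (52.2+15.4)/2 × 3 = 101.4
  Sum = 1415.975 µg/L·h
F = (AUC_ev/D_ev)/(AUC_iv/D_iv) = (1415.975/150)/(5990/150) = 9.43983/39.9333 = 0.2364

F = 0.236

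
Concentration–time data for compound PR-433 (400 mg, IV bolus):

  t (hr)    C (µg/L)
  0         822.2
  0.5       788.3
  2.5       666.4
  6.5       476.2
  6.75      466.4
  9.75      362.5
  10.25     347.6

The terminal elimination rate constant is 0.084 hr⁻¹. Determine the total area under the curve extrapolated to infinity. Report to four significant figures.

AUC = 9819 µg/L·hr

Trapezoidal AUC_0→10.25:
  [0→0.5]: (822.2+788.3)/2 × 0.5 = 402.625
  [0.5→2.5]: (788.3+666.4)/2 × 2 = 1454.7
  [2.5→6.5]: (666.4+476.2)/2 × 4 = 2285.2
  [6.5→6.75]: (476.2+466.4)/2 × 0.25 = 117.825
  [6.75→9.75]: (466.4+362.5)/2 × 3 = 1243.35
  [9.75→10.25]: (362.5+347.6)/2 × 0.5 = 177.525
  Sum = 5681.225 µg/L·hr
Extrapolated tail: C_last / k_e = 347.6 / 0.084 = 4138.095
AUC_0→∞ = 5681.225 + 4138.095 = 9819.32 µg/L·hr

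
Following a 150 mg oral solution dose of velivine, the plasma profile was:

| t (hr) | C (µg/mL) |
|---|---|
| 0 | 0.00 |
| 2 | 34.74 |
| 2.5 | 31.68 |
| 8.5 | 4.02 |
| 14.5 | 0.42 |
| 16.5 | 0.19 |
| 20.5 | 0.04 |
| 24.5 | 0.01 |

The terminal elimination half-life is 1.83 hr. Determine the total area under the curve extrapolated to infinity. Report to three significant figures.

Trapezoidal AUC_0→24.5:
  [0→2]: (0.00+34.74)/2 × 2 = 34.74
  [2→2.5]: (34.74+31.68)/2 × 0.5 = 16.605
  [2.5→8.5]: (31.68+4.02)/2 × 6 = 107.1
  [8.5→14.5]: (4.02+0.42)/2 × 6 = 13.32
  [14.5→16.5]: (0.42+0.19)/2 × 2 = 0.61
  [16.5→20.5]: (0.19+0.04)/2 × 4 = 0.46
  [20.5→24.5]: (0.04+0.01)/2 × 4 = 0.1
  Sum = 172.935 µg/mL·hr
k_e = ln2 / t½ = 0.693147 / 1.83 = 0.3788 hr^-1
Extrapolated tail: C_last / k_e = 0.01 / 0.3788 = 0.026
AUC_0→∞ = 172.935 + 0.026 = 172.961 µg/mL·hr

AUC = 173 µg/mL·hr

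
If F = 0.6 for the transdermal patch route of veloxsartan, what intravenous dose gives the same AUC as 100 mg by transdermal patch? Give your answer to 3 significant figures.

D_iv = 60.0 mg

Systemic exposure from an extravascular dose = F × D_ev, so the equivalent IV dose is F × D_ev.
D_iv = F × D_ev = 0.6 × 100 = 60 mg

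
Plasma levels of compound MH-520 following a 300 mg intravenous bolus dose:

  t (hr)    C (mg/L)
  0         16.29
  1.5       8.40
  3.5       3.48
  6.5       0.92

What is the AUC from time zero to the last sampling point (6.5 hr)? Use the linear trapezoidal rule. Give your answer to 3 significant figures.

AUC = 37.0 mg/L·hr

Trapezoidal AUC_0→6.5:
  [0→1.5]: (16.29+8.40)/2 × 1.5 = 18.5175
  [1.5→3.5]: (8.40+3.48)/2 × 2 = 11.88
  [3.5→6.5]: (3.48+0.92)/2 × 3 = 6.6
  Sum = 36.9975 mg/L·hr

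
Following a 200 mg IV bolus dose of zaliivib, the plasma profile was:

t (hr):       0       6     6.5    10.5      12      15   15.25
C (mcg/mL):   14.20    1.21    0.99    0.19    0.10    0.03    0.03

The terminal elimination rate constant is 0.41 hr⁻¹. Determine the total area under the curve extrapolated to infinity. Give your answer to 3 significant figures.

Trapezoidal AUC_0→15.25:
  [0→6]: (14.20+1.21)/2 × 6 = 46.23
  [6→6.5]: (1.21+0.99)/2 × 0.5 = 0.55
  [6.5→10.5]: (0.99+0.19)/2 × 4 = 2.36
  [10.5→12]: (0.19+0.10)/2 × 1.5 = 0.2175
  [12→15]: (0.10+0.03)/2 × 3 = 0.195
  [15→15.25]: (0.03+0.03)/2 × 0.25 = 0.0075
  Sum = 49.56 mcg/mL·hr
Extrapolated tail: C_last / k_e = 0.03 / 0.41 = 0.073
AUC_0→∞ = 49.56 + 0.073 = 49.633 mcg/mL·hr

AUC = 49.6 mcg/mL·hr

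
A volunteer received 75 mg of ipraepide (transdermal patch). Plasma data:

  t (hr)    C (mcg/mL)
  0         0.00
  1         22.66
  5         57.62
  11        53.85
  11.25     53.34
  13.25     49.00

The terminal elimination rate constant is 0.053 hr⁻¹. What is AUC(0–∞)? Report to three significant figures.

Trapezoidal AUC_0→13.25:
  [0→1]: (0.00+22.66)/2 × 1 = 11.33
  [1→5]: (22.66+57.62)/2 × 4 = 160.56
  [5→11]: (57.62+53.85)/2 × 6 = 334.41
  [11→11.25]: (53.85+53.34)/2 × 0.25 = 13.39875
  [11.25→13.25]: (53.34+49.00)/2 × 2 = 102.34
  Sum = 622.03875 mcg/mL·hr
Extrapolated tail: C_last / k_e = 49.00 / 0.053 = 924.528
AUC_0→∞ = 622.03875 + 924.528 = 1546.56675 mcg/mL·hr

AUC = 1550 mcg/mL·hr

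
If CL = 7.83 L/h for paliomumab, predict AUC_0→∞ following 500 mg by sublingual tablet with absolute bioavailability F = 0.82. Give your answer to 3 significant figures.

AUC = 52.4 mg/L·h

AUC_0→∞ = F × Dose / CL
        = 0.82 × 500 / 7.83 = 52.3627 mg/L·h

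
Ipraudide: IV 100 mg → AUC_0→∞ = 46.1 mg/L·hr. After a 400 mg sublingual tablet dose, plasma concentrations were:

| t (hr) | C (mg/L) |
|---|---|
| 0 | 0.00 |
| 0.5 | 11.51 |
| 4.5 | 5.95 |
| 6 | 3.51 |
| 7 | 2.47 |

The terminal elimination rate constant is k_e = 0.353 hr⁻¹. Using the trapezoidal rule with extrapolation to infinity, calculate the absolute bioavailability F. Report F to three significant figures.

F = 0.298

Trapezoidal AUC_0→7 (sublingual tablet):
  [0→0.5]: (0.00+11.51)/2 × 0.5 = 2.8775
  [0.5→4.5]: (11.51+5.95)/2 × 4 = 34.92
  [4.5→6]: (5.95+3.51)/2 × 1.5 = 7.095
  [6→7]: (3.51+2.47)/2 × 1 = 2.99
  Sum = 47.8825 mg/L·hr
Tail: C_last/k_e = 2.47/0.353 = 6.997
AUC_0→∞ (sublingual tablet) = 47.8825 + 6.997 = 54.8795 mg/L·hr
F = (AUC_ev/D_ev)/(AUC_iv/D_iv) = (54.8795/400)/(46.1/100) = 0.13719875/0.461 = 0.2976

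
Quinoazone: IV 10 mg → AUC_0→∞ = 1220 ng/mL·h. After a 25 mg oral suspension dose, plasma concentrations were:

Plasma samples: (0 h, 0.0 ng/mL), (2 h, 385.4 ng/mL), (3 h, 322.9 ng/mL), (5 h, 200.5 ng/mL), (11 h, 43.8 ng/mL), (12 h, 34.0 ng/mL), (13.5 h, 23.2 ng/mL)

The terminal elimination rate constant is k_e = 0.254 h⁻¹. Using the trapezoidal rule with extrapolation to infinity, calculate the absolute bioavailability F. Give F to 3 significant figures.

Trapezoidal AUC_0→13.5 (oral suspension):
  [0→2]: (0.0+385.4)/2 × 2 = 385.4
  [2→3]: (385.4+322.9)/2 × 1 = 354.15
  [3→5]: (322.9+200.5)/2 × 2 = 523.4
  [5→11]: (200.5+43.8)/2 × 6 = 732.9
  [11→12]: (43.8+34.0)/2 × 1 = 38.9
  [12→13.5]: (34.0+23.2)/2 × 1.5 = 42.9
  Sum = 2077.65 ng/mL·h
Tail: C_last/k_e = 23.2/0.254 = 91.339
AUC_0→∞ (oral suspension) = 2077.65 + 91.339 = 2168.989 ng/mL·h
F = (AUC_ev/D_ev)/(AUC_iv/D_iv) = (2168.989/25)/(1220/10) = 86.75956/122 = 0.7111

F = 0.711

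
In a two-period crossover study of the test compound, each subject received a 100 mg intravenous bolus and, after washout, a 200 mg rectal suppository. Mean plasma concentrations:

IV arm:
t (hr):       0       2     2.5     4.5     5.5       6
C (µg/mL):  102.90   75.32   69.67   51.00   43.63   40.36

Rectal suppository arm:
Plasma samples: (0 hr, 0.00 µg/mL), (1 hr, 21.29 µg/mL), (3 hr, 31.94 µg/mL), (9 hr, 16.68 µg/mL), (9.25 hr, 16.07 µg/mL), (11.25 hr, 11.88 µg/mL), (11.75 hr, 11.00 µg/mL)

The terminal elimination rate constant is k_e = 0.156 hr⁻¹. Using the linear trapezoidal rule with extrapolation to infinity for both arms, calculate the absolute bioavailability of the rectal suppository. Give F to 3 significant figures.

Trapezoidal AUC_0→6 (IV):
  [0→2]: (102.90+75.32)/2 × 2 = 178.22
  [2→2.5]: (75.32+69.67)/2 × 0.5 = 36.2475
  [2.5→4.5]: (69.67+51.00)/2 × 2 = 120.67
  [4.5→5.5]: (51.00+43.63)/2 × 1 = 47.315
  [5.5→6]: (43.63+40.36)/2 × 0.5 = 20.9975
  Sum = 403.45 µg/mL·hr
IV tail: 40.36/0.156 = 258.718; AUC_iv,0→∞ = 403.45 + 258.718 = 662.168 µg/mL·hr
Trapezoidal AUC_0→11.75 (rectal suppository):
  [0→1]: (0.00+21.29)/2 × 1 = 10.645
  [1→3]: (21.29+31.94)/2 × 2 = 53.23
  [3→9]: (31.94+16.68)/2 × 6 = 145.86
  [9→9.25]: (16.68+16.07)/2 × 0.25 = 4.09375
  [9.25→11.25]: (16.07+11.88)/2 × 2 = 27.95
  [11.25→11.75]: (11.88+11.00)/2 × 0.5 = 5.72
  Sum = 247.49875 µg/mL·hr
rectal suppository tail: 11.00/0.156 = 70.513; AUC_ev,0→∞ = 247.49875 + 70.513 = 318.01175 µg/mL·hr
F = (AUC_ev/D_ev)/(AUC_iv/D_iv) = (318.01175/200)/(662.168/100) = 1.59006/6.62168 = 0.2401

F = 0.240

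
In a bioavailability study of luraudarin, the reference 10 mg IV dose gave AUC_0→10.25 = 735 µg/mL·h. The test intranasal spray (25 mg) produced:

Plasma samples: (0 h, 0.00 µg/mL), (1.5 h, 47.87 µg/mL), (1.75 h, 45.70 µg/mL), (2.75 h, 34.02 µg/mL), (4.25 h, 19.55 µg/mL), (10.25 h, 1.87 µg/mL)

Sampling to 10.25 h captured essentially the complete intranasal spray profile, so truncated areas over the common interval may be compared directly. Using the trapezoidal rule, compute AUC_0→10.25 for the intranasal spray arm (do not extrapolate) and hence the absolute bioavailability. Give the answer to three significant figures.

Trapezoidal AUC_0→10.25 (intranasal spray):
  [0→1.5]: (0.00+47.87)/2 × 1.5 = 35.9025
  [1.5→1.75]: (47.87+45.70)/2 × 0.25 = 11.69625
  [1.75→2.75]: (45.70+34.02)/2 × 1 = 39.86
  [2.75→4.25]: (34.02+19.55)/2 × 1.5 = 40.1775
  [4.25→10.25]: (19.55+1.87)/2 × 6 = 64.26
  Sum = 191.89625 µg/mL·h
F = (AUC_ev/D_ev)/(AUC_iv/D_iv) = (191.89625/25)/(735/10) = 7.67585/73.5 = 0.1044

F = 0.104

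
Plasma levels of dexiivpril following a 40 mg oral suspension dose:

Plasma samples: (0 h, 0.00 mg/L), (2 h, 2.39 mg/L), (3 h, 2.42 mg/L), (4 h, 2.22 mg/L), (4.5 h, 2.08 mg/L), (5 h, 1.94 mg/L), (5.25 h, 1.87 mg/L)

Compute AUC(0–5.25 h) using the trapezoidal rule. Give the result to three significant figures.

Trapezoidal AUC_0→5.25:
  [0→2]: (0.00+2.39)/2 × 2 = 2.39
  [2→3]: (2.39+2.42)/2 × 1 = 2.405
  [3→4]: (2.42+2.22)/2 × 1 = 2.32
  [4→4.5]: (2.22+2.08)/2 × 0.5 = 1.075
  [4.5→5]: (2.08+1.94)/2 × 0.5 = 1.005
  [5→5.25]: (1.94+1.87)/2 × 0.25 = 0.47625
  Sum = 9.67125 mg/L·h

AUC = 9.67 mg/L·h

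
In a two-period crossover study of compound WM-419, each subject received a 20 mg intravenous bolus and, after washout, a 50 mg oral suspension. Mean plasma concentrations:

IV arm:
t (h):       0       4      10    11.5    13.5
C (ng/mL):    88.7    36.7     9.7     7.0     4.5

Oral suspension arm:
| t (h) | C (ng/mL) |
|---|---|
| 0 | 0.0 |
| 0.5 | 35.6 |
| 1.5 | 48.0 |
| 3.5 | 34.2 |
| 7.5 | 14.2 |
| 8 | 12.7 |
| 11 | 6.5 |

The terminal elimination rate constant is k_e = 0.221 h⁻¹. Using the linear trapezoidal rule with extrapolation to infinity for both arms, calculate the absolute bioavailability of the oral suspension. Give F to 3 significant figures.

F = 0.271

Trapezoidal AUC_0→13.5 (IV):
  [0→4]: (88.7+36.7)/2 × 4 = 250.8
  [4→10]: (36.7+9.7)/2 × 6 = 139.2
  [10→11.5]: (9.7+7.0)/2 × 1.5 = 12.525
  [11.5→13.5]: (7.0+4.5)/2 × 2 = 11.5
  Sum = 414.025 ng/mL·h
IV tail: 4.5/0.221 = 20.362; AUC_iv,0→∞ = 414.025 + 20.362 = 434.387 ng/mL·h
Trapezoidal AUC_0→11 (oral suspension):
  [0→0.5]: (0.0+35.6)/2 × 0.5 = 8.9
  [0.5→1.5]: (35.6+48.0)/2 × 1 = 41.8
  [1.5→3.5]: (48.0+34.2)/2 × 2 = 82.2
  [3.5→7.5]: (34.2+14.2)/2 × 4 = 96.8
  [7.5→8]: (14.2+12.7)/2 × 0.5 = 6.725
  [8→11]: (12.7+6.5)/2 × 3 = 28.8
  Sum = 265.225 ng/mL·h
oral suspension tail: 6.5/0.221 = 29.412; AUC_ev,0→∞ = 265.225 + 29.412 = 294.637 ng/mL·h
F = (AUC_ev/D_ev)/(AUC_iv/D_iv) = (294.637/50)/(434.387/20) = 5.89274/21.71935 = 0.2713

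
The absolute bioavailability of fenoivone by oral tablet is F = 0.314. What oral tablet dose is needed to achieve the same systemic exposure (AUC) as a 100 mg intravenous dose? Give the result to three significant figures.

For equal systemic exposure: F × D_ev = D_iv
D_ev = D_iv / F = 100 / 0.314 = 318.471 mg

D_oral = 318 mg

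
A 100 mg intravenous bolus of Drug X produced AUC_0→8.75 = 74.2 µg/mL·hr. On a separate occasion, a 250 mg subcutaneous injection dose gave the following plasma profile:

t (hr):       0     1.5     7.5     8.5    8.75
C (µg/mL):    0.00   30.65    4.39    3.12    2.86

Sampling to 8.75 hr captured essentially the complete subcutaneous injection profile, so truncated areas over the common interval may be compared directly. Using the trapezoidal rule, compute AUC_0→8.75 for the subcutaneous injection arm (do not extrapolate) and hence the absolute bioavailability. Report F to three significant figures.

F = 0.715

Trapezoidal AUC_0→8.75 (subcutaneous injection):
  [0→1.5]: (0.00+30.65)/2 × 1.5 = 22.9875
  [1.5→7.5]: (30.65+4.39)/2 × 6 = 105.12
  [7.5→8.5]: (4.39+3.12)/2 × 1 = 3.755
  [8.5→8.75]: (3.12+2.86)/2 × 0.25 = 0.7475
  Sum = 132.61 µg/mL·hr
F = (AUC_ev/D_ev)/(AUC_iv/D_iv) = (132.61/250)/(74.2/100) = 0.53044/0.742 = 0.7149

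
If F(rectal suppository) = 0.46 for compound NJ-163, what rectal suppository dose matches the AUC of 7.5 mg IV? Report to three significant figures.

D_rectal = 16.3 mg

For equal systemic exposure: F × D_ev = D_iv
D_ev = D_iv / F = 7.5 / 0.46 = 16.3043 mg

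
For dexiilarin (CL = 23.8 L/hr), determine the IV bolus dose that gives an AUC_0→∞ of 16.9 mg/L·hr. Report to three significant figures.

Dose_iv = CL × AUC_0→∞
     = 23.8 × 16.9 = 402.22 mg

Dose = 402 mg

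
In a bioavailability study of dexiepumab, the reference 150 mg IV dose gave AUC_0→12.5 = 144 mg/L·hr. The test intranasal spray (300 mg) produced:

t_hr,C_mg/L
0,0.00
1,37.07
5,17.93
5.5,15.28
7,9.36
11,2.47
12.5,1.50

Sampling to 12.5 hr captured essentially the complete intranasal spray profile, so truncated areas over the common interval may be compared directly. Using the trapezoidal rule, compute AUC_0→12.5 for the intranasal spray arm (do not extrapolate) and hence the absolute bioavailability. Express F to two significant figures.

Trapezoidal AUC_0→12.5 (intranasal spray):
  [0→1]: (0.00+37.07)/2 × 1 = 18.535
  [1→5]: (37.07+17.93)/2 × 4 = 110.0
  [5→5.5]: (17.93+15.28)/2 × 0.5 = 8.3025
  [5.5→7]: (15.28+9.36)/2 × 1.5 = 18.48
  [7→11]: (9.36+2.47)/2 × 4 = 23.66
  [11→12.5]: (2.47+1.50)/2 × 1.5 = 2.9775
  Sum = 181.955 mg/L·hr
F = (AUC_ev/D_ev)/(AUC_iv/D_iv) = (181.955/300)/(144/150) = 0.606517/0.96 = 0.6318

F = 0.63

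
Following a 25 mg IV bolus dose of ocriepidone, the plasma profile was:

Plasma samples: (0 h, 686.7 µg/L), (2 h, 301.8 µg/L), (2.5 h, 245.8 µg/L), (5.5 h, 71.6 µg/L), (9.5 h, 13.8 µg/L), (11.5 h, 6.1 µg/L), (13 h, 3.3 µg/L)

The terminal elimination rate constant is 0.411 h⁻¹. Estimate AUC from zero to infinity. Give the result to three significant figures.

Trapezoidal AUC_0→13:
  [0→2]: (686.7+301.8)/2 × 2 = 988.5
  [2→2.5]: (301.8+245.8)/2 × 0.5 = 136.9
  [2.5→5.5]: (245.8+71.6)/2 × 3 = 476.1
  [5.5→9.5]: (71.6+13.8)/2 × 4 = 170.8
  [9.5→11.5]: (13.8+6.1)/2 × 2 = 19.9
  [11.5→13]: (6.1+3.3)/2 × 1.5 = 7.05
  Sum = 1799.25 µg/L·h
Extrapolated tail: C_last / k_e = 3.3 / 0.411 = 8.029
AUC_0→∞ = 1799.25 + 8.029 = 1807.279 µg/L·h

AUC = 1810 µg/L·h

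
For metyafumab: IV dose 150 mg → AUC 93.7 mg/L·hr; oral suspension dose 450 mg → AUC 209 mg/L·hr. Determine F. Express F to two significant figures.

F = 0.74

F = (AUC_ev / D_ev) / (AUC_iv / D_iv)
  = (209/450) / (93.7/150)
  = 0.464444 / 0.624667 = 0.7435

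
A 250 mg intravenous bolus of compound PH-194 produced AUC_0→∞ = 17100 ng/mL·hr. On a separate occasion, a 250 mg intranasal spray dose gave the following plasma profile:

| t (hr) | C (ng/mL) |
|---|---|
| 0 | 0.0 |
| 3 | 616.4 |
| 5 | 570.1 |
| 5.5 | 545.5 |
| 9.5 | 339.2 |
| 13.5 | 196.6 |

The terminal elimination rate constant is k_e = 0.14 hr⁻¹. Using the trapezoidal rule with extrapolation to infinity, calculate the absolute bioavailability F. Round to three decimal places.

F = 0.388

Trapezoidal AUC_0→13.5 (intranasal spray):
  [0→3]: (0.0+616.4)/2 × 3 = 924.6
  [3→5]: (616.4+570.1)/2 × 2 = 1186.5
  [5→5.5]: (570.1+545.5)/2 × 0.5 = 278.9
  [5.5→9.5]: (545.5+339.2)/2 × 4 = 1769.4
  [9.5→13.5]: (339.2+196.6)/2 × 4 = 1071.6
  Sum = 5231.0 ng/mL·hr
Tail: C_last/k_e = 196.6/0.14 = 1404.286
AUC_0→∞ (intranasal spray) = 5231.0 + 1404.286 = 6635.286 ng/mL·hr
F = (AUC_ev/D_ev)/(AUC_iv/D_iv) = (6635.286/250)/(17100/250) = 26.541144/68.4 = 0.3880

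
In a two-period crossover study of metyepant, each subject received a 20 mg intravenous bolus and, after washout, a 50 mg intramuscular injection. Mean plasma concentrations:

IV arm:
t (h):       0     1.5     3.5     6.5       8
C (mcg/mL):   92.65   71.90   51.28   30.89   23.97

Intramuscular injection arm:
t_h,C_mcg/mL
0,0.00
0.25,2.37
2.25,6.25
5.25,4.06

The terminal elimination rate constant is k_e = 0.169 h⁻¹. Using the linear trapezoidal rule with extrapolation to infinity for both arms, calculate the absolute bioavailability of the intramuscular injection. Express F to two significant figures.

Trapezoidal AUC_0→8 (IV):
  [0→1.5]: (92.65+71.90)/2 × 1.5 = 123.4125
  [1.5→3.5]: (71.90+51.28)/2 × 2 = 123.18
  [3.5→6.5]: (51.28+30.89)/2 × 3 = 123.255
  [6.5→8]: (30.89+23.97)/2 × 1.5 = 41.145
  Sum = 410.9925 mcg/mL·h
IV tail: 23.97/0.169 = 141.834; AUC_iv,0→∞ = 410.9925 + 141.834 = 552.8265 mcg/mL·h
Trapezoidal AUC_0→5.25 (intramuscular injection):
  [0→0.25]: (0.00+2.37)/2 × 0.25 = 0.29625
  [0.25→2.25]: (2.37+6.25)/2 × 2 = 8.62
  [2.25→5.25]: (6.25+4.06)/2 × 3 = 15.465
  Sum = 24.38125 mcg/mL·h
intramuscular injection tail: 4.06/0.169 = 24.024; AUC_ev,0→∞ = 24.38125 + 24.024 = 48.40525 mcg/mL·h
F = (AUC_ev/D_ev)/(AUC_iv/D_iv) = (48.40525/50)/(552.8265/20) = 0.968105/27.641325 = 0.0350

F = 0.035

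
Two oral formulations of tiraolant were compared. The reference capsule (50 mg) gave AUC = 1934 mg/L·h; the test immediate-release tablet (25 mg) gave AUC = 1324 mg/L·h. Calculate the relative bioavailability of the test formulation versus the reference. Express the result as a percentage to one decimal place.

F_rel = 136.9%

F_rel = (AUC_test/D_test) / (AUC_ref/D_ref)
      = (1324/25) / (1934/50)
      = 52.96 / 38.68 = 1.3692 = 136.92%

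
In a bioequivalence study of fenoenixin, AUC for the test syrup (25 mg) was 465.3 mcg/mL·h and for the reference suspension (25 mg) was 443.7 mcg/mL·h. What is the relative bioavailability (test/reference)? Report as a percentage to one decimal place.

F_rel = (AUC_test/D_test) / (AUC_ref/D_ref)
      = (465.3/25) / (443.7/25)
      = 18.612 / 17.748 = 1.0487 = 104.87%

F_rel = 104.9%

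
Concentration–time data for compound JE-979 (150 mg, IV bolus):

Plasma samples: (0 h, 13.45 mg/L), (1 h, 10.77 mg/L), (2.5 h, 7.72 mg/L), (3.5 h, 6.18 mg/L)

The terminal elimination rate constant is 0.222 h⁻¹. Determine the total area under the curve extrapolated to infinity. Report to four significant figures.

AUC = 60.77 mg/L·h

Trapezoidal AUC_0→3.5:
  [0→1]: (13.45+10.77)/2 × 1 = 12.11
  [1→2.5]: (10.77+7.72)/2 × 1.5 = 13.8675
  [2.5→3.5]: (7.72+6.18)/2 × 1 = 6.95
  Sum = 32.9275 mg/L·h
Extrapolated tail: C_last / k_e = 6.18 / 0.222 = 27.838
AUC_0→∞ = 32.9275 + 27.838 = 60.7655 mg/L·h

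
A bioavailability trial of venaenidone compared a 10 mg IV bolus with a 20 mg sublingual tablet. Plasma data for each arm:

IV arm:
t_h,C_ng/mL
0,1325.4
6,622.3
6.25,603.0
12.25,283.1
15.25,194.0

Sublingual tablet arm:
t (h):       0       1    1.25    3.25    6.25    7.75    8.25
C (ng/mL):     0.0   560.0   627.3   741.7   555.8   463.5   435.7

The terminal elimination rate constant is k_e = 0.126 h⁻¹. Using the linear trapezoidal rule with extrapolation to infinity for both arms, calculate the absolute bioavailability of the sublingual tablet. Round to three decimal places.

Trapezoidal AUC_0→15.25 (IV):
  [0→6]: (1325.4+622.3)/2 × 6 = 5843.1
  [6→6.25]: (622.3+603.0)/2 × 0.25 = 153.1625
  [6.25→12.25]: (603.0+283.1)/2 × 6 = 2658.3
  [12.25→15.25]: (283.1+194.0)/2 × 3 = 715.65
  Sum = 9370.2125 ng/mL·h
IV tail: 194.0/0.126 = 1539.683; AUC_iv,0→∞ = 9370.2125 + 1539.683 = 10909.8955 ng/mL·h
Trapezoidal AUC_0→8.25 (sublingual tablet):
  [0→1]: (0.0+560.0)/2 × 1 = 280.0
  [1→1.25]: (560.0+627.3)/2 × 0.25 = 148.4125
  [1.25→3.25]: (627.3+741.7)/2 × 2 = 1369.0
  [3.25→6.25]: (741.7+555.8)/2 × 3 = 1946.25
  [6.25→7.75]: (555.8+463.5)/2 × 1.5 = 764.475
  [7.75→8.25]: (463.5+435.7)/2 × 0.5 = 224.8
  Sum = 4732.9375 ng/mL·h
sublingual tablet tail: 435.7/0.126 = 3457.937; AUC_ev,0→∞ = 4732.9375 + 3457.937 = 8190.8745 ng/mL·h
F = (AUC_ev/D_ev)/(AUC_iv/D_iv) = (8190.8745/20)/(10909.8955/10) = 409.544/1090.99 = 0.3754

F = 0.375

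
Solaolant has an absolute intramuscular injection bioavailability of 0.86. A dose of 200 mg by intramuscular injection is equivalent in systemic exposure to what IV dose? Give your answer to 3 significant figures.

D_iv = 172 mg

Systemic exposure from an extravascular dose = F × D_ev, so the equivalent IV dose is F × D_ev.
D_iv = F × D_ev = 0.86 × 200 = 172 mg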